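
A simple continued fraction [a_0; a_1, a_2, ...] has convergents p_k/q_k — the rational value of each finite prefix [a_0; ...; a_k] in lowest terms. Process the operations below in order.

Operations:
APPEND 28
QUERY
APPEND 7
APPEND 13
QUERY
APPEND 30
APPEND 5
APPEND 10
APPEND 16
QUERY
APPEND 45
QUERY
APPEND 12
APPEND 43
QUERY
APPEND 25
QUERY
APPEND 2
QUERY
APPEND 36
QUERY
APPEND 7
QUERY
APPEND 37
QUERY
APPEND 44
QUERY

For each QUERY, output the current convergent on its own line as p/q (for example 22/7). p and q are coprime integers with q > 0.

28/1
2589/92
64345636/2286519
2899550727/103035392
1501834588207/53367617981
37580723659535/1335429160748
76663281907277/2724225939477
2797458872321507/99407562981920
19658875388157826/698577166812917
730175848234161069/25946762735059849
32147396197691244862/1142356137509446273

APPEND 28: p_0 = 28·1 + 0 = 28, q_0 = 28·0 + 1 = 1 → 28/1
APPEND 7: p_1 = 7·28 + 1 = 197, q_1 = 7·1 + 0 = 7 → 197/7
APPEND 13: p_2 = 13·197 + 28 = 2589, q_2 = 13·7 + 1 = 92 → 2589/92
APPEND 30: p_3 = 30·2589 + 197 = 77867, q_3 = 30·92 + 7 = 2767 → 77867/2767
APPEND 5: p_4 = 5·77867 + 2589 = 391924, q_4 = 5·2767 + 92 = 13927 → 391924/13927
APPEND 10: p_5 = 10·391924 + 77867 = 3997107, q_5 = 10·13927 + 2767 = 142037 → 3997107/142037
APPEND 16: p_6 = 16·3997107 + 391924 = 64345636, q_6 = 16·142037 + 13927 = 2286519 → 64345636/2286519
APPEND 45: p_7 = 45·64345636 + 3997107 = 2899550727, q_7 = 45·2286519 + 142037 = 103035392 → 2899550727/103035392
APPEND 12: p_8 = 12·2899550727 + 64345636 = 34858954360, q_8 = 12·103035392 + 2286519 = 1238711223 → 34858954360/1238711223
APPEND 43: p_9 = 43·34858954360 + 2899550727 = 1501834588207, q_9 = 43·1238711223 + 103035392 = 53367617981 → 1501834588207/53367617981
APPEND 25: p_10 = 25·1501834588207 + 34858954360 = 37580723659535, q_10 = 25·53367617981 + 1238711223 = 1335429160748 → 37580723659535/1335429160748
APPEND 2: p_11 = 2·37580723659535 + 1501834588207 = 76663281907277, q_11 = 2·1335429160748 + 53367617981 = 2724225939477 → 76663281907277/2724225939477
APPEND 36: p_12 = 36·76663281907277 + 37580723659535 = 2797458872321507, q_12 = 36·2724225939477 + 1335429160748 = 99407562981920 → 2797458872321507/99407562981920
APPEND 7: p_13 = 7·2797458872321507 + 76663281907277 = 19658875388157826, q_13 = 7·99407562981920 + 2724225939477 = 698577166812917 → 19658875388157826/698577166812917
APPEND 37: p_14 = 37·19658875388157826 + 2797458872321507 = 730175848234161069, q_14 = 37·698577166812917 + 99407562981920 = 25946762735059849 → 730175848234161069/25946762735059849
APPEND 44: p_15 = 44·730175848234161069 + 19658875388157826 = 32147396197691244862, q_15 = 44·25946762735059849 + 698577166812917 = 1142356137509446273 → 32147396197691244862/1142356137509446273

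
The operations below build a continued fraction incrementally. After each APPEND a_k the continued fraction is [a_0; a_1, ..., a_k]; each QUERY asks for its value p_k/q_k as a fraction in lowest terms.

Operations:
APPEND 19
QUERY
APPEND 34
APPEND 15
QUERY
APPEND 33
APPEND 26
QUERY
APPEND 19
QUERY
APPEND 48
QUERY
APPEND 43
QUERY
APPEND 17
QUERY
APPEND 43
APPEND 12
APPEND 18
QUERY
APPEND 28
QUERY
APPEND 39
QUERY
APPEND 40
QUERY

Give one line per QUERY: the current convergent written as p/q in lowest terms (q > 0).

APPEND 19: p_0 = 19·1 + 0 = 19, q_0 = 19·0 + 1 = 1 → 19/1
APPEND 34: p_1 = 34·19 + 1 = 647, q_1 = 34·1 + 0 = 34 → 647/34
APPEND 15: p_2 = 15·647 + 19 = 9724, q_2 = 15·34 + 1 = 511 → 9724/511
APPEND 33: p_3 = 33·9724 + 647 = 321539, q_3 = 33·511 + 34 = 16897 → 321539/16897
APPEND 26: p_4 = 26·321539 + 9724 = 8369738, q_4 = 26·16897 + 511 = 439833 → 8369738/439833
APPEND 19: p_5 = 19·8369738 + 321539 = 159346561, q_5 = 19·439833 + 16897 = 8373724 → 159346561/8373724
APPEND 48: p_6 = 48·159346561 + 8369738 = 7657004666, q_6 = 48·8373724 + 439833 = 402378585 → 7657004666/402378585
APPEND 43: p_7 = 43·7657004666 + 159346561 = 329410547199, q_7 = 43·402378585 + 8373724 = 17310652879 → 329410547199/17310652879
APPEND 17: p_8 = 17·329410547199 + 7657004666 = 5607636307049, q_8 = 17·17310652879 + 402378585 = 294683477528 → 5607636307049/294683477528
APPEND 43: p_9 = 43·5607636307049 + 329410547199 = 241457771750306, q_9 = 43·294683477528 + 17310652879 = 12688700186583 → 241457771750306/12688700186583
APPEND 12: p_10 = 12·241457771750306 + 5607636307049 = 2903100897310721, q_10 = 12·12688700186583 + 294683477528 = 152559085716524 → 2903100897310721/152559085716524
APPEND 18: p_11 = 18·2903100897310721 + 241457771750306 = 52497273923343284, q_11 = 18·152559085716524 + 12688700186583 = 2758752243084015 → 52497273923343284/2758752243084015
APPEND 28: p_12 = 28·52497273923343284 + 2903100897310721 = 1472826770750922673, q_12 = 28·2758752243084015 + 152559085716524 = 77397621892068944 → 1472826770750922673/77397621892068944
APPEND 39: p_13 = 39·1472826770750922673 + 52497273923343284 = 57492741333209327531, q_13 = 39·77397621892068944 + 2758752243084015 = 3021266006033772831 → 57492741333209327531/3021266006033772831
APPEND 40: p_14 = 40·57492741333209327531 + 1472826770750922673 = 2301182480099124023913, q_14 = 40·3021266006033772831 + 77397621892068944 = 120928037863242982184 → 2301182480099124023913/120928037863242982184

19/1
9724/511
8369738/439833
159346561/8373724
7657004666/402378585
329410547199/17310652879
5607636307049/294683477528
52497273923343284/2758752243084015
1472826770750922673/77397621892068944
57492741333209327531/3021266006033772831
2301182480099124023913/120928037863242982184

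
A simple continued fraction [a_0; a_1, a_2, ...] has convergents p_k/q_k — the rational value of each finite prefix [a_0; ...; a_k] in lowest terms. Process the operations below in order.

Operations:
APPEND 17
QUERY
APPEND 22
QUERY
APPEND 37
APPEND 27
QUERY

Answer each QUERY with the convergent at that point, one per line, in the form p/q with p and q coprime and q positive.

17/1
375/22
375459/22027

APPEND 17: p_0 = 17·1 + 0 = 17, q_0 = 17·0 + 1 = 1 → 17/1
APPEND 22: p_1 = 22·17 + 1 = 375, q_1 = 22·1 + 0 = 22 → 375/22
APPEND 37: p_2 = 37·375 + 17 = 13892, q_2 = 37·22 + 1 = 815 → 13892/815
APPEND 27: p_3 = 27·13892 + 375 = 375459, q_3 = 27·815 + 22 = 22027 → 375459/22027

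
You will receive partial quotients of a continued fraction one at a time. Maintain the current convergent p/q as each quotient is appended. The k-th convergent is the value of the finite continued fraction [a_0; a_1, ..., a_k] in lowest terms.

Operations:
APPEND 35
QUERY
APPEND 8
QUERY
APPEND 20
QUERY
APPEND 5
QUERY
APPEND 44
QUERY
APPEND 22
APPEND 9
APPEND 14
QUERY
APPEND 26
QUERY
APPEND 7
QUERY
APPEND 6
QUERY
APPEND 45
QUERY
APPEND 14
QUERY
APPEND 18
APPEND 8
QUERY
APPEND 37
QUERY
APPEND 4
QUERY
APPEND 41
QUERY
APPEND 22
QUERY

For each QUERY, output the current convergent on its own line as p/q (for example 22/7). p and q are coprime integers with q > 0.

APPEND 35: p_0 = 35·1 + 0 = 35, q_0 = 35·0 + 1 = 1 → 35/1
APPEND 8: p_1 = 8·35 + 1 = 281, q_1 = 8·1 + 0 = 8 → 281/8
APPEND 20: p_2 = 20·281 + 35 = 5655, q_2 = 20·8 + 1 = 161 → 5655/161
APPEND 5: p_3 = 5·5655 + 281 = 28556, q_3 = 5·161 + 8 = 813 → 28556/813
APPEND 44: p_4 = 44·28556 + 5655 = 1262119, q_4 = 44·813 + 161 = 35933 → 1262119/35933
APPEND 22: p_5 = 22·1262119 + 28556 = 27795174, q_5 = 22·35933 + 813 = 791339 → 27795174/791339
APPEND 9: p_6 = 9·27795174 + 1262119 = 251418685, q_6 = 9·791339 + 35933 = 7157984 → 251418685/7157984
APPEND 14: p_7 = 14·251418685 + 27795174 = 3547656764, q_7 = 14·7157984 + 791339 = 101003115 → 3547656764/101003115
APPEND 26: p_8 = 26·3547656764 + 251418685 = 92490494549, q_8 = 26·101003115 + 7157984 = 2633238974 → 92490494549/2633238974
APPEND 7: p_9 = 7·92490494549 + 3547656764 = 650981118607, q_9 = 7·2633238974 + 101003115 = 18533675933 → 650981118607/18533675933
APPEND 6: p_10 = 6·650981118607 + 92490494549 = 3998377206191, q_10 = 6·18533675933 + 2633238974 = 113835294572 → 3998377206191/113835294572
APPEND 45: p_11 = 45·3998377206191 + 650981118607 = 180577955397202, q_11 = 45·113835294572 + 18533675933 = 5141121931673 → 180577955397202/5141121931673
APPEND 14: p_12 = 14·180577955397202 + 3998377206191 = 2532089752767019, q_12 = 14·5141121931673 + 113835294572 = 72089542337994 → 2532089752767019/72089542337994
APPEND 18: p_13 = 18·2532089752767019 + 180577955397202 = 45758193505203544, q_13 = 18·72089542337994 + 5141121931673 = 1302752884015565 → 45758193505203544/1302752884015565
APPEND 8: p_14 = 8·45758193505203544 + 2532089752767019 = 368597637794395371, q_14 = 8·1302752884015565 + 72089542337994 = 10494112614462514 → 368597637794395371/10494112614462514
APPEND 37: p_15 = 37·368597637794395371 + 45758193505203544 = 13683870791897832271, q_15 = 37·10494112614462514 + 1302752884015565 = 389584919619128583 → 13683870791897832271/389584919619128583
APPEND 4: p_16 = 4·13683870791897832271 + 368597637794395371 = 55104080805385724455, q_16 = 4·389584919619128583 + 10494112614462514 = 1568833791090976846 → 55104080805385724455/1568833791090976846
APPEND 41: p_17 = 41·55104080805385724455 + 13683870791897832271 = 2272951183812712534926, q_17 = 41·1568833791090976846 + 389584919619128583 = 64711770354349179269 → 2272951183812712534926/64711770354349179269
APPEND 22: p_18 = 22·2272951183812712534926 + 55104080805385724455 = 50060030124685061492827, q_18 = 22·64711770354349179269 + 1568833791090976846 = 1425227781586772920764 → 50060030124685061492827/1425227781586772920764

35/1
281/8
5655/161
28556/813
1262119/35933
3547656764/101003115
92490494549/2633238974
650981118607/18533675933
3998377206191/113835294572
180577955397202/5141121931673
2532089752767019/72089542337994
368597637794395371/10494112614462514
13683870791897832271/389584919619128583
55104080805385724455/1568833791090976846
2272951183812712534926/64711770354349179269
50060030124685061492827/1425227781586772920764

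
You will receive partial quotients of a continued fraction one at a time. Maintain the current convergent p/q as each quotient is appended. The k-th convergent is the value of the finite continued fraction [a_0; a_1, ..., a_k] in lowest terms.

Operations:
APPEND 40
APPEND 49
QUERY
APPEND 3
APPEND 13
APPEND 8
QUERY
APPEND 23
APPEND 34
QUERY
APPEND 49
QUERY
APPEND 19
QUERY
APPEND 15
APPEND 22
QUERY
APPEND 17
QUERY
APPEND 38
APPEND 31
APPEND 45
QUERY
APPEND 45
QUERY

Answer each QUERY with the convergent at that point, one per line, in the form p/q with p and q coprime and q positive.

1961/49
637603/15932
501927789/12541838
24609205490/614918471
468076832099/11695992787
155474833945549/3884901818859
2650117938761308/66219385730879
140919754590842112048/3521209169548685911
6344518265357546936311/158532605717423956965

APPEND 40: p_0 = 40·1 + 0 = 40, q_0 = 40·0 + 1 = 1 → 40/1
APPEND 49: p_1 = 49·40 + 1 = 1961, q_1 = 49·1 + 0 = 49 → 1961/49
APPEND 3: p_2 = 3·1961 + 40 = 5923, q_2 = 3·49 + 1 = 148 → 5923/148
APPEND 13: p_3 = 13·5923 + 1961 = 78960, q_3 = 13·148 + 49 = 1973 → 78960/1973
APPEND 8: p_4 = 8·78960 + 5923 = 637603, q_4 = 8·1973 + 148 = 15932 → 637603/15932
APPEND 23: p_5 = 23·637603 + 78960 = 14743829, q_5 = 23·15932 + 1973 = 368409 → 14743829/368409
APPEND 34: p_6 = 34·14743829 + 637603 = 501927789, q_6 = 34·368409 + 15932 = 12541838 → 501927789/12541838
APPEND 49: p_7 = 49·501927789 + 14743829 = 24609205490, q_7 = 49·12541838 + 368409 = 614918471 → 24609205490/614918471
APPEND 19: p_8 = 19·24609205490 + 501927789 = 468076832099, q_8 = 19·614918471 + 12541838 = 11695992787 → 468076832099/11695992787
APPEND 15: p_9 = 15·468076832099 + 24609205490 = 7045761686975, q_9 = 15·11695992787 + 614918471 = 176054810276 → 7045761686975/176054810276
APPEND 22: p_10 = 22·7045761686975 + 468076832099 = 155474833945549, q_10 = 22·176054810276 + 11695992787 = 3884901818859 → 155474833945549/3884901818859
APPEND 17: p_11 = 17·155474833945549 + 7045761686975 = 2650117938761308, q_11 = 17·3884901818859 + 176054810276 = 66219385730879 → 2650117938761308/66219385730879
APPEND 38: p_12 = 38·2650117938761308 + 155474833945549 = 100859956506875253, q_12 = 38·66219385730879 + 3884901818859 = 2520221559592261 → 100859956506875253/2520221559592261
APPEND 31: p_13 = 31·100859956506875253 + 2650117938761308 = 3129308769651894151, q_13 = 31·2520221559592261 + 66219385730879 = 78193087733090970 → 3129308769651894151/78193087733090970
APPEND 45: p_14 = 45·3129308769651894151 + 100859956506875253 = 140919754590842112048, q_14 = 45·78193087733090970 + 2520221559592261 = 3521209169548685911 → 140919754590842112048/3521209169548685911
APPEND 45: p_15 = 45·140919754590842112048 + 3129308769651894151 = 6344518265357546936311, q_15 = 45·3521209169548685911 + 78193087733090970 = 158532605717423956965 → 6344518265357546936311/158532605717423956965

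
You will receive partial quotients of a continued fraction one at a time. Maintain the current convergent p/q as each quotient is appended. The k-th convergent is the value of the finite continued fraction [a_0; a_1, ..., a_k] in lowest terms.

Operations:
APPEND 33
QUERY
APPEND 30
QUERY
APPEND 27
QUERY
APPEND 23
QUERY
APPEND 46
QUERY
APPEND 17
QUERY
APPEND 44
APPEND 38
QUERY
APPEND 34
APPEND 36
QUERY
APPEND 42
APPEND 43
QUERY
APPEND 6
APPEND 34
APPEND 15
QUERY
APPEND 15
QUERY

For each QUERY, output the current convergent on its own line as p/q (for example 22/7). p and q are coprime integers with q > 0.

APPEND 33: p_0 = 33·1 + 0 = 33, q_0 = 33·0 + 1 = 1 → 33/1
APPEND 30: p_1 = 30·33 + 1 = 991, q_1 = 30·1 + 0 = 30 → 991/30
APPEND 27: p_2 = 27·991 + 33 = 26790, q_2 = 27·30 + 1 = 811 → 26790/811
APPEND 23: p_3 = 23·26790 + 991 = 617161, q_3 = 23·811 + 30 = 18683 → 617161/18683
APPEND 46: p_4 = 46·617161 + 26790 = 28416196, q_4 = 46·18683 + 811 = 860229 → 28416196/860229
APPEND 17: p_5 = 17·28416196 + 617161 = 483692493, q_5 = 17·860229 + 18683 = 14642576 → 483692493/14642576
APPEND 44: p_6 = 44·483692493 + 28416196 = 21310885888, q_6 = 44·14642576 + 860229 = 645133573 → 21310885888/645133573
APPEND 38: p_7 = 38·21310885888 + 483692493 = 810297356237, q_7 = 38·645133573 + 14642576 = 24529718350 → 810297356237/24529718350
APPEND 34: p_8 = 34·810297356237 + 21310885888 = 27571420997946, q_8 = 34·24529718350 + 645133573 = 834655557473 → 27571420997946/834655557473
APPEND 36: p_9 = 36·27571420997946 + 810297356237 = 993381453282293, q_9 = 36·834655557473 + 24529718350 = 30072129787378 → 993381453282293/30072129787378
APPEND 42: p_10 = 42·993381453282293 + 27571420997946 = 41749592458854252, q_10 = 42·30072129787378 + 834655557473 = 1263864106627349 → 41749592458854252/1263864106627349
APPEND 43: p_11 = 43·41749592458854252 + 993381453282293 = 1796225857184015129, q_11 = 43·1263864106627349 + 30072129787378 = 54376228714763385 → 1796225857184015129/54376228714763385
APPEND 6: p_12 = 6·1796225857184015129 + 41749592458854252 = 10819104735562945026, q_12 = 6·54376228714763385 + 1263864106627349 = 327521236395207659 → 10819104735562945026/327521236395207659
APPEND 34: p_13 = 34·10819104735562945026 + 1796225857184015129 = 369645786866324146013, q_13 = 34·327521236395207659 + 54376228714763385 = 11190098266151823791 → 369645786866324146013/11190098266151823791
APPEND 15: p_14 = 15·369645786866324146013 + 10819104735562945026 = 5555505907730425135221, q_14 = 15·11190098266151823791 + 327521236395207659 = 168178995228672564524 → 5555505907730425135221/168178995228672564524
APPEND 15: p_15 = 15·5555505907730425135221 + 369645786866324146013 = 83702234402822701174328, q_15 = 15·168178995228672564524 + 11190098266151823791 = 2533875026696240291651 → 83702234402822701174328/2533875026696240291651

33/1
991/30
26790/811
617161/18683
28416196/860229
483692493/14642576
810297356237/24529718350
993381453282293/30072129787378
1796225857184015129/54376228714763385
5555505907730425135221/168178995228672564524
83702234402822701174328/2533875026696240291651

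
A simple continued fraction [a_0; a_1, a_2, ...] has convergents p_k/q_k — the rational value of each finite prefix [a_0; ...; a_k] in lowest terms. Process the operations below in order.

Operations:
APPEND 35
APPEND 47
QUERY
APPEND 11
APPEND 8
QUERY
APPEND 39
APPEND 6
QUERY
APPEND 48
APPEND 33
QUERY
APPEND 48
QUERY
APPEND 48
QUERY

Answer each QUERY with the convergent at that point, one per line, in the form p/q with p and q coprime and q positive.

1646/47
146774/4191
34600736/987993
55031663351/1571379816
2643186418503/75473818799
126927979751495/3624314682168

APPEND 35: p_0 = 35·1 + 0 = 35, q_0 = 35·0 + 1 = 1 → 35/1
APPEND 47: p_1 = 47·35 + 1 = 1646, q_1 = 47·1 + 0 = 47 → 1646/47
APPEND 11: p_2 = 11·1646 + 35 = 18141, q_2 = 11·47 + 1 = 518 → 18141/518
APPEND 8: p_3 = 8·18141 + 1646 = 146774, q_3 = 8·518 + 47 = 4191 → 146774/4191
APPEND 39: p_4 = 39·146774 + 18141 = 5742327, q_4 = 39·4191 + 518 = 163967 → 5742327/163967
APPEND 6: p_5 = 6·5742327 + 146774 = 34600736, q_5 = 6·163967 + 4191 = 987993 → 34600736/987993
APPEND 48: p_6 = 48·34600736 + 5742327 = 1666577655, q_6 = 48·987993 + 163967 = 47587631 → 1666577655/47587631
APPEND 33: p_7 = 33·1666577655 + 34600736 = 55031663351, q_7 = 33·47587631 + 987993 = 1571379816 → 55031663351/1571379816
APPEND 48: p_8 = 48·55031663351 + 1666577655 = 2643186418503, q_8 = 48·1571379816 + 47587631 = 75473818799 → 2643186418503/75473818799
APPEND 48: p_9 = 48·2643186418503 + 55031663351 = 126927979751495, q_9 = 48·75473818799 + 1571379816 = 3624314682168 → 126927979751495/3624314682168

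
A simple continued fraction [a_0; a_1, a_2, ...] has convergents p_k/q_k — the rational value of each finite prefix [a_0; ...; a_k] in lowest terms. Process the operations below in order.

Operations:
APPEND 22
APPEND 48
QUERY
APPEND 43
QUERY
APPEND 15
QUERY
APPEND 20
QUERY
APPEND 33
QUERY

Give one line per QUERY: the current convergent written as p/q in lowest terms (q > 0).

APPEND 22: p_0 = 22·1 + 0 = 22, q_0 = 22·0 + 1 = 1 → 22/1
APPEND 48: p_1 = 48·22 + 1 = 1057, q_1 = 48·1 + 0 = 48 → 1057/48
APPEND 43: p_2 = 43·1057 + 22 = 45473, q_2 = 43·48 + 1 = 2065 → 45473/2065
APPEND 15: p_3 = 15·45473 + 1057 = 683152, q_3 = 15·2065 + 48 = 31023 → 683152/31023
APPEND 20: p_4 = 20·683152 + 45473 = 13708513, q_4 = 20·31023 + 2065 = 622525 → 13708513/622525
APPEND 33: p_5 = 33·13708513 + 683152 = 453064081, q_5 = 33·622525 + 31023 = 20574348 → 453064081/20574348

1057/48
45473/2065
683152/31023
13708513/622525
453064081/20574348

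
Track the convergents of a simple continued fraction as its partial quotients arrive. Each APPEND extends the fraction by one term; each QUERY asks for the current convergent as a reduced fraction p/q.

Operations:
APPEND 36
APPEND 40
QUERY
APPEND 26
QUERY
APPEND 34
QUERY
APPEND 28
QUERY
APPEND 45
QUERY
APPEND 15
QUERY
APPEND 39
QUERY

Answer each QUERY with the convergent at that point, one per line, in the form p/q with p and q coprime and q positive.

APPEND 36: p_0 = 36·1 + 0 = 36, q_0 = 36·0 + 1 = 1 → 36/1
APPEND 40: p_1 = 40·36 + 1 = 1441, q_1 = 40·1 + 0 = 40 → 1441/40
APPEND 26: p_2 = 26·1441 + 36 = 37502, q_2 = 26·40 + 1 = 1041 → 37502/1041
APPEND 34: p_3 = 34·37502 + 1441 = 1276509, q_3 = 34·1041 + 40 = 35434 → 1276509/35434
APPEND 28: p_4 = 28·1276509 + 37502 = 35779754, q_4 = 28·35434 + 1041 = 993193 → 35779754/993193
APPEND 45: p_5 = 45·35779754 + 1276509 = 1611365439, q_5 = 45·993193 + 35434 = 44729119 → 1611365439/44729119
APPEND 15: p_6 = 15·1611365439 + 35779754 = 24206261339, q_6 = 15·44729119 + 993193 = 671929978 → 24206261339/671929978
APPEND 39: p_7 = 39·24206261339 + 1611365439 = 945655557660, q_7 = 39·671929978 + 44729119 = 26249998261 → 945655557660/26249998261

1441/40
37502/1041
1276509/35434
35779754/993193
1611365439/44729119
24206261339/671929978
945655557660/26249998261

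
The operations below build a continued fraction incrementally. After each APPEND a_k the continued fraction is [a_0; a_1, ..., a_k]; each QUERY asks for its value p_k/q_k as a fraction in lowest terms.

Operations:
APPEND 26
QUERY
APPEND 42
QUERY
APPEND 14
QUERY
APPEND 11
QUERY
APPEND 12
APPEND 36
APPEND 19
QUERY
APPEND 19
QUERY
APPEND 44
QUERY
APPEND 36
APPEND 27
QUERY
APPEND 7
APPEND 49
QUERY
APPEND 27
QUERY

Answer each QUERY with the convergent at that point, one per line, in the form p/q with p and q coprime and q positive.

APPEND 26: p_0 = 26·1 + 0 = 26, q_0 = 26·0 + 1 = 1 → 26/1
APPEND 42: p_1 = 42·26 + 1 = 1093, q_1 = 42·1 + 0 = 42 → 1093/42
APPEND 14: p_2 = 14·1093 + 26 = 15328, q_2 = 14·42 + 1 = 589 → 15328/589
APPEND 11: p_3 = 11·15328 + 1093 = 169701, q_3 = 11·589 + 42 = 6521 → 169701/6521
APPEND 12: p_4 = 12·169701 + 15328 = 2051740, q_4 = 12·6521 + 589 = 78841 → 2051740/78841
APPEND 36: p_5 = 36·2051740 + 169701 = 74032341, q_5 = 36·78841 + 6521 = 2844797 → 74032341/2844797
APPEND 19: p_6 = 19·74032341 + 2051740 = 1408666219, q_6 = 19·2844797 + 78841 = 54129984 → 1408666219/54129984
APPEND 19: p_7 = 19·1408666219 + 74032341 = 26838690502, q_7 = 19·54129984 + 2844797 = 1031314493 → 26838690502/1031314493
APPEND 44: p_8 = 44·26838690502 + 1408666219 = 1182311048307, q_8 = 44·1031314493 + 54129984 = 45431967676 → 1182311048307/45431967676
APPEND 36: p_9 = 36·1182311048307 + 26838690502 = 42590036429554, q_9 = 36·45431967676 + 1031314493 = 1636582150829 → 42590036429554/1636582150829
APPEND 27: p_10 = 27·42590036429554 + 1182311048307 = 1151113294646265, q_10 = 27·1636582150829 + 45431967676 = 44233150040059 → 1151113294646265/44233150040059
APPEND 7: p_11 = 7·1151113294646265 + 42590036429554 = 8100383098953409, q_11 = 7·44233150040059 + 1636582150829 = 311268632431242 → 8100383098953409/311268632431242
APPEND 49: p_12 = 49·8100383098953409 + 1151113294646265 = 398069885143363306, q_12 = 49·311268632431242 + 44233150040059 = 15296396139170917 → 398069885143363306/15296396139170917
APPEND 27: p_13 = 27·398069885143363306 + 8100383098953409 = 10755987281969762671, q_13 = 27·15296396139170917 + 311268632431242 = 413313964390046001 → 10755987281969762671/413313964390046001

26/1
1093/42
15328/589
169701/6521
1408666219/54129984
26838690502/1031314493
1182311048307/45431967676
1151113294646265/44233150040059
398069885143363306/15296396139170917
10755987281969762671/413313964390046001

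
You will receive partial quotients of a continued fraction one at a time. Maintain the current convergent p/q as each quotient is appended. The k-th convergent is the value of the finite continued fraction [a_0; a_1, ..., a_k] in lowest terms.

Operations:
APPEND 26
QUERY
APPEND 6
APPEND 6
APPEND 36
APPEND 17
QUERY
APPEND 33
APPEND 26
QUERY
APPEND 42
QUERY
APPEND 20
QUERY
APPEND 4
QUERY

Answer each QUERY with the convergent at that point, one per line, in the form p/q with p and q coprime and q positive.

26/1
596053/22783
512919657/19605385
21562330348/824179347
431759526617/16503192325
1748600436816/66836948647

APPEND 26: p_0 = 26·1 + 0 = 26, q_0 = 26·0 + 1 = 1 → 26/1
APPEND 6: p_1 = 6·26 + 1 = 157, q_1 = 6·1 + 0 = 6 → 157/6
APPEND 6: p_2 = 6·157 + 26 = 968, q_2 = 6·6 + 1 = 37 → 968/37
APPEND 36: p_3 = 36·968 + 157 = 35005, q_3 = 36·37 + 6 = 1338 → 35005/1338
APPEND 17: p_4 = 17·35005 + 968 = 596053, q_4 = 17·1338 + 37 = 22783 → 596053/22783
APPEND 33: p_5 = 33·596053 + 35005 = 19704754, q_5 = 33·22783 + 1338 = 753177 → 19704754/753177
APPEND 26: p_6 = 26·19704754 + 596053 = 512919657, q_6 = 26·753177 + 22783 = 19605385 → 512919657/19605385
APPEND 42: p_7 = 42·512919657 + 19704754 = 21562330348, q_7 = 42·19605385 + 753177 = 824179347 → 21562330348/824179347
APPEND 20: p_8 = 20·21562330348 + 512919657 = 431759526617, q_8 = 20·824179347 + 19605385 = 16503192325 → 431759526617/16503192325
APPEND 4: p_9 = 4·431759526617 + 21562330348 = 1748600436816, q_9 = 4·16503192325 + 824179347 = 66836948647 → 1748600436816/66836948647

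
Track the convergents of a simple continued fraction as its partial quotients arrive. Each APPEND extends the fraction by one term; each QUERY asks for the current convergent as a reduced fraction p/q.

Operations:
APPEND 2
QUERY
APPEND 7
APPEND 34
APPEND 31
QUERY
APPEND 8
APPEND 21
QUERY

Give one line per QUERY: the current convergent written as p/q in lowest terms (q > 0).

2/1
15887/7416
2695655/1258323

APPEND 2: p_0 = 2·1 + 0 = 2, q_0 = 2·0 + 1 = 1 → 2/1
APPEND 7: p_1 = 7·2 + 1 = 15, q_1 = 7·1 + 0 = 7 → 15/7
APPEND 34: p_2 = 34·15 + 2 = 512, q_2 = 34·7 + 1 = 239 → 512/239
APPEND 31: p_3 = 31·512 + 15 = 15887, q_3 = 31·239 + 7 = 7416 → 15887/7416
APPEND 8: p_4 = 8·15887 + 512 = 127608, q_4 = 8·7416 + 239 = 59567 → 127608/59567
APPEND 21: p_5 = 21·127608 + 15887 = 2695655, q_5 = 21·59567 + 7416 = 1258323 → 2695655/1258323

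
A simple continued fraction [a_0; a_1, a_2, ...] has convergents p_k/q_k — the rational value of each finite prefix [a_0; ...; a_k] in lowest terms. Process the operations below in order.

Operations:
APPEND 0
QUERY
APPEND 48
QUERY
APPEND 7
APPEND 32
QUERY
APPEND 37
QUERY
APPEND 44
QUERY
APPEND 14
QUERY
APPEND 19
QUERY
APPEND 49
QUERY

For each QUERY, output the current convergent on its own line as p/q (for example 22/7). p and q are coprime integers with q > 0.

0/1
1/48
225/10832
8332/401121
366833/17660156
5143994/247643305
98102719/4722882951
4812177225/231668907904

APPEND 0: p_0 = 0·1 + 0 = 0, q_0 = 0·0 + 1 = 1 → 0/1
APPEND 48: p_1 = 48·0 + 1 = 1, q_1 = 48·1 + 0 = 48 → 1/48
APPEND 7: p_2 = 7·1 + 0 = 7, q_2 = 7·48 + 1 = 337 → 7/337
APPEND 32: p_3 = 32·7 + 1 = 225, q_3 = 32·337 + 48 = 10832 → 225/10832
APPEND 37: p_4 = 37·225 + 7 = 8332, q_4 = 37·10832 + 337 = 401121 → 8332/401121
APPEND 44: p_5 = 44·8332 + 225 = 366833, q_5 = 44·401121 + 10832 = 17660156 → 366833/17660156
APPEND 14: p_6 = 14·366833 + 8332 = 5143994, q_6 = 14·17660156 + 401121 = 247643305 → 5143994/247643305
APPEND 19: p_7 = 19·5143994 + 366833 = 98102719, q_7 = 19·247643305 + 17660156 = 4722882951 → 98102719/4722882951
APPEND 49: p_8 = 49·98102719 + 5143994 = 4812177225, q_8 = 49·4722882951 + 247643305 = 231668907904 → 4812177225/231668907904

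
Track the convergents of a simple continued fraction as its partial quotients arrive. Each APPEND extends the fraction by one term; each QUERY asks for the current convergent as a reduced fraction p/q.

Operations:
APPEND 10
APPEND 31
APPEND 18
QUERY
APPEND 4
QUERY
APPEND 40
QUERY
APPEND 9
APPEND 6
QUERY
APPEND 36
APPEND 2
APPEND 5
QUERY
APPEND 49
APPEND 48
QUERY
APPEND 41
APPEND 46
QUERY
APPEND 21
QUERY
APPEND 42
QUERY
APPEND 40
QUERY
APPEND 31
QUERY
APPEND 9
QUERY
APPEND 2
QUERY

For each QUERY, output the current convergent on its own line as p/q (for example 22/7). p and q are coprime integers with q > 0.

5608/559
22743/2267
915328/91239
50479498/5031747
20333146343/2026788145
48021566532791/4786742794801
90662697229371963/9037169006629199
1905886526070351205/189976905275383492
80137896792184122573/7988067190572735863
3207421758213435254125/319712664528184818012
99510212401408677000448/9919080667564302094235
898799333370891528258157/89591438672606903666127
1897108879143191733516762/189101958012778109426489

APPEND 10: p_0 = 10·1 + 0 = 10, q_0 = 10·0 + 1 = 1 → 10/1
APPEND 31: p_1 = 31·10 + 1 = 311, q_1 = 31·1 + 0 = 31 → 311/31
APPEND 18: p_2 = 18·311 + 10 = 5608, q_2 = 18·31 + 1 = 559 → 5608/559
APPEND 4: p_3 = 4·5608 + 311 = 22743, q_3 = 4·559 + 31 = 2267 → 22743/2267
APPEND 40: p_4 = 40·22743 + 5608 = 915328, q_4 = 40·2267 + 559 = 91239 → 915328/91239
APPEND 9: p_5 = 9·915328 + 22743 = 8260695, q_5 = 9·91239 + 2267 = 823418 → 8260695/823418
APPEND 6: p_6 = 6·8260695 + 915328 = 50479498, q_6 = 6·823418 + 91239 = 5031747 → 50479498/5031747
APPEND 36: p_7 = 36·50479498 + 8260695 = 1825522623, q_7 = 36·5031747 + 823418 = 181966310 → 1825522623/181966310
APPEND 2: p_8 = 2·1825522623 + 50479498 = 3701524744, q_8 = 2·181966310 + 5031747 = 368964367 → 3701524744/368964367
APPEND 5: p_9 = 5·3701524744 + 1825522623 = 20333146343, q_9 = 5·368964367 + 181966310 = 2026788145 → 20333146343/2026788145
APPEND 49: p_10 = 49·20333146343 + 3701524744 = 1000025695551, q_10 = 49·2026788145 + 368964367 = 99681583472 → 1000025695551/99681583472
APPEND 48: p_11 = 48·1000025695551 + 20333146343 = 48021566532791, q_11 = 48·99681583472 + 2026788145 = 4786742794801 → 48021566532791/4786742794801
APPEND 41: p_12 = 41·48021566532791 + 1000025695551 = 1969884253539982, q_12 = 41·4786742794801 + 99681583472 = 196356136170313 → 1969884253539982/196356136170313
APPEND 46: p_13 = 46·1969884253539982 + 48021566532791 = 90662697229371963, q_13 = 46·196356136170313 + 4786742794801 = 9037169006629199 → 90662697229371963/9037169006629199
APPEND 21: p_14 = 21·90662697229371963 + 1969884253539982 = 1905886526070351205, q_14 = 21·9037169006629199 + 196356136170313 = 189976905275383492 → 1905886526070351205/189976905275383492
APPEND 42: p_15 = 42·1905886526070351205 + 90662697229371963 = 80137896792184122573, q_15 = 42·189976905275383492 + 9037169006629199 = 7988067190572735863 → 80137896792184122573/7988067190572735863
APPEND 40: p_16 = 40·80137896792184122573 + 1905886526070351205 = 3207421758213435254125, q_16 = 40·7988067190572735863 + 189976905275383492 = 319712664528184818012 → 3207421758213435254125/319712664528184818012
APPEND 31: p_17 = 31·3207421758213435254125 + 80137896792184122573 = 99510212401408677000448, q_17 = 31·319712664528184818012 + 7988067190572735863 = 9919080667564302094235 → 99510212401408677000448/9919080667564302094235
APPEND 9: p_18 = 9·99510212401408677000448 + 3207421758213435254125 = 898799333370891528258157, q_18 = 9·9919080667564302094235 + 319712664528184818012 = 89591438672606903666127 → 898799333370891528258157/89591438672606903666127
APPEND 2: p_19 = 2·898799333370891528258157 + 99510212401408677000448 = 1897108879143191733516762, q_19 = 2·89591438672606903666127 + 9919080667564302094235 = 189101958012778109426489 → 1897108879143191733516762/189101958012778109426489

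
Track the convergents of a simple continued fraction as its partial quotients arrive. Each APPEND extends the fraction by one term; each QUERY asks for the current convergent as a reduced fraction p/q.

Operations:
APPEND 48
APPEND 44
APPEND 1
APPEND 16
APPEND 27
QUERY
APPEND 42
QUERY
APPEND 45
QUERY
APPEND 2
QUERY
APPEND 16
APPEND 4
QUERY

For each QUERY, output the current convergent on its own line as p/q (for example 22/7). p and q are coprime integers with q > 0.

992764/20673
41732777/869030
1878967729/39127023
3799668235/79123076
254494306191/5299508032

APPEND 48: p_0 = 48·1 + 0 = 48, q_0 = 48·0 + 1 = 1 → 48/1
APPEND 44: p_1 = 44·48 + 1 = 2113, q_1 = 44·1 + 0 = 44 → 2113/44
APPEND 1: p_2 = 1·2113 + 48 = 2161, q_2 = 1·44 + 1 = 45 → 2161/45
APPEND 16: p_3 = 16·2161 + 2113 = 36689, q_3 = 16·45 + 44 = 764 → 36689/764
APPEND 27: p_4 = 27·36689 + 2161 = 992764, q_4 = 27·764 + 45 = 20673 → 992764/20673
APPEND 42: p_5 = 42·992764 + 36689 = 41732777, q_5 = 42·20673 + 764 = 869030 → 41732777/869030
APPEND 45: p_6 = 45·41732777 + 992764 = 1878967729, q_6 = 45·869030 + 20673 = 39127023 → 1878967729/39127023
APPEND 2: p_7 = 2·1878967729 + 41732777 = 3799668235, q_7 = 2·39127023 + 869030 = 79123076 → 3799668235/79123076
APPEND 16: p_8 = 16·3799668235 + 1878967729 = 62673659489, q_8 = 16·79123076 + 39127023 = 1305096239 → 62673659489/1305096239
APPEND 4: p_9 = 4·62673659489 + 3799668235 = 254494306191, q_9 = 4·1305096239 + 79123076 = 5299508032 → 254494306191/5299508032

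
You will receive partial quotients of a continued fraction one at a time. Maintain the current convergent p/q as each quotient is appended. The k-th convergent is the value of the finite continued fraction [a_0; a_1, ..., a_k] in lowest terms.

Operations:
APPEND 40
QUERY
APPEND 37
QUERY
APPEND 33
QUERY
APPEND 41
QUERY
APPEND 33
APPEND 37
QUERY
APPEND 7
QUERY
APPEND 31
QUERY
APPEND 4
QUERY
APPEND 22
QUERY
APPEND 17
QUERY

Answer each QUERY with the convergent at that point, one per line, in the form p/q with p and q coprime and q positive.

APPEND 40: p_0 = 40·1 + 0 = 40, q_0 = 40·0 + 1 = 1 → 40/1
APPEND 37: p_1 = 37·40 + 1 = 1481, q_1 = 37·1 + 0 = 37 → 1481/37
APPEND 33: p_2 = 33·1481 + 40 = 48913, q_2 = 33·37 + 1 = 1222 → 48913/1222
APPEND 41: p_3 = 41·48913 + 1481 = 2006914, q_3 = 41·1222 + 37 = 50139 → 2006914/50139
APPEND 33: p_4 = 33·2006914 + 48913 = 66277075, q_4 = 33·50139 + 1222 = 1655809 → 66277075/1655809
APPEND 37: p_5 = 37·66277075 + 2006914 = 2454258689, q_5 = 37·1655809 + 50139 = 61315072 → 2454258689/61315072
APPEND 7: p_6 = 7·2454258689 + 66277075 = 17246087898, q_6 = 7·61315072 + 1655809 = 430861313 → 17246087898/430861313
APPEND 31: p_7 = 31·17246087898 + 2454258689 = 537082983527, q_7 = 31·430861313 + 61315072 = 13418015775 → 537082983527/13418015775
APPEND 4: p_8 = 4·537082983527 + 17246087898 = 2165578022006, q_8 = 4·13418015775 + 430861313 = 54102924413 → 2165578022006/54102924413
APPEND 22: p_9 = 22·2165578022006 + 537082983527 = 48179799467659, q_9 = 22·54102924413 + 13418015775 = 1203682352861 → 48179799467659/1203682352861
APPEND 17: p_10 = 17·48179799467659 + 2165578022006 = 821222168972209, q_10 = 17·1203682352861 + 54102924413 = 20516702923050 → 821222168972209/20516702923050

40/1
1481/37
48913/1222
2006914/50139
2454258689/61315072
17246087898/430861313
537082983527/13418015775
2165578022006/54102924413
48179799467659/1203682352861
821222168972209/20516702923050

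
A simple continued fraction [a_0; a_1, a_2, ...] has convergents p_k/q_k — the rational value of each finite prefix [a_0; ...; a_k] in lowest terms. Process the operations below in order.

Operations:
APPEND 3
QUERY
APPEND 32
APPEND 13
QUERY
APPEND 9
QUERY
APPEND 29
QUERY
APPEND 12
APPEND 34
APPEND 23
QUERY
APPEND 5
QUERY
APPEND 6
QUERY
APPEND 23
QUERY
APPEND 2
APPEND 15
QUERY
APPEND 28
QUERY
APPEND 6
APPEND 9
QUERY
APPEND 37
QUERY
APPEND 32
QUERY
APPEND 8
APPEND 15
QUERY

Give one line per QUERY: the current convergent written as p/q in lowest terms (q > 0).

3/1
1264/417
11473/3785
333981/110182
3154750398/1040767913
15910740301/5249032693
98619192204/32534964071
2284152160993/753553206326
72288004873843/23848173857171
2028731059981794/669288509377511
112230800342863257/37025501580477644
4164784287050705116/1373983137707795065
133385327985965426969/44004485908229919724
16202096450607577239989/5345152541961437212579

APPEND 3: p_0 = 3·1 + 0 = 3, q_0 = 3·0 + 1 = 1 → 3/1
APPEND 32: p_1 = 32·3 + 1 = 97, q_1 = 32·1 + 0 = 32 → 97/32
APPEND 13: p_2 = 13·97 + 3 = 1264, q_2 = 13·32 + 1 = 417 → 1264/417
APPEND 9: p_3 = 9·1264 + 97 = 11473, q_3 = 9·417 + 32 = 3785 → 11473/3785
APPEND 29: p_4 = 29·11473 + 1264 = 333981, q_4 = 29·3785 + 417 = 110182 → 333981/110182
APPEND 12: p_5 = 12·333981 + 11473 = 4019245, q_5 = 12·110182 + 3785 = 1325969 → 4019245/1325969
APPEND 34: p_6 = 34·4019245 + 333981 = 136988311, q_6 = 34·1325969 + 110182 = 45193128 → 136988311/45193128
APPEND 23: p_7 = 23·136988311 + 4019245 = 3154750398, q_7 = 23·45193128 + 1325969 = 1040767913 → 3154750398/1040767913
APPEND 5: p_8 = 5·3154750398 + 136988311 = 15910740301, q_8 = 5·1040767913 + 45193128 = 5249032693 → 15910740301/5249032693
APPEND 6: p_9 = 6·15910740301 + 3154750398 = 98619192204, q_9 = 6·5249032693 + 1040767913 = 32534964071 → 98619192204/32534964071
APPEND 23: p_10 = 23·98619192204 + 15910740301 = 2284152160993, q_10 = 23·32534964071 + 5249032693 = 753553206326 → 2284152160993/753553206326
APPEND 2: p_11 = 2·2284152160993 + 98619192204 = 4666923514190, q_11 = 2·753553206326 + 32534964071 = 1539641376723 → 4666923514190/1539641376723
APPEND 15: p_12 = 15·4666923514190 + 2284152160993 = 72288004873843, q_12 = 15·1539641376723 + 753553206326 = 23848173857171 → 72288004873843/23848173857171
APPEND 28: p_13 = 28·72288004873843 + 4666923514190 = 2028731059981794, q_13 = 28·23848173857171 + 1539641376723 = 669288509377511 → 2028731059981794/669288509377511
APPEND 6: p_14 = 6·2028731059981794 + 72288004873843 = 12244674364764607, q_14 = 6·669288509377511 + 23848173857171 = 4039579230122237 → 12244674364764607/4039579230122237
APPEND 9: p_15 = 9·12244674364764607 + 2028731059981794 = 112230800342863257, q_15 = 9·4039579230122237 + 669288509377511 = 37025501580477644 → 112230800342863257/37025501580477644
APPEND 37: p_16 = 37·112230800342863257 + 12244674364764607 = 4164784287050705116, q_16 = 37·37025501580477644 + 4039579230122237 = 1373983137707795065 → 4164784287050705116/1373983137707795065
APPEND 32: p_17 = 32·4164784287050705116 + 112230800342863257 = 133385327985965426969, q_17 = 32·1373983137707795065 + 37025501580477644 = 44004485908229919724 → 133385327985965426969/44004485908229919724
APPEND 8: p_18 = 8·133385327985965426969 + 4164784287050705116 = 1071247408174774120868, q_18 = 8·44004485908229919724 + 1373983137707795065 = 353409870403547152857 → 1071247408174774120868/353409870403547152857
APPEND 15: p_19 = 15·1071247408174774120868 + 133385327985965426969 = 16202096450607577239989, q_19 = 15·353409870403547152857 + 44004485908229919724 = 5345152541961437212579 → 16202096450607577239989/5345152541961437212579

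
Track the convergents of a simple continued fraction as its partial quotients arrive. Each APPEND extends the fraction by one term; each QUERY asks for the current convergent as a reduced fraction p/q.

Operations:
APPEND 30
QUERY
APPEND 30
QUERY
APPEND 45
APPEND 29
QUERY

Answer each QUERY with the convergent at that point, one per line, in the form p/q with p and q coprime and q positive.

30/1
901/30
1177576/39209

APPEND 30: p_0 = 30·1 + 0 = 30, q_0 = 30·0 + 1 = 1 → 30/1
APPEND 30: p_1 = 30·30 + 1 = 901, q_1 = 30·1 + 0 = 30 → 901/30
APPEND 45: p_2 = 45·901 + 30 = 40575, q_2 = 45·30 + 1 = 1351 → 40575/1351
APPEND 29: p_3 = 29·40575 + 901 = 1177576, q_3 = 29·1351 + 30 = 39209 → 1177576/39209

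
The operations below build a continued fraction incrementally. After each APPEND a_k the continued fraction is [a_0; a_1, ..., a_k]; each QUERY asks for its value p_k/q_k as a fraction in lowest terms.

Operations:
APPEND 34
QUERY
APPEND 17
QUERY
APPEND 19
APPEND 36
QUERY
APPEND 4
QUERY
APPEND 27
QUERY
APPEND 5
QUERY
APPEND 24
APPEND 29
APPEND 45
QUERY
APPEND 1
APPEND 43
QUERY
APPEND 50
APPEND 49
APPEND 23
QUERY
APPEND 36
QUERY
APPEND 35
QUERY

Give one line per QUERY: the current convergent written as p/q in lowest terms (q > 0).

APPEND 34: p_0 = 34·1 + 0 = 34, q_0 = 34·0 + 1 = 1 → 34/1
APPEND 17: p_1 = 17·34 + 1 = 579, q_1 = 17·1 + 0 = 17 → 579/17
APPEND 19: p_2 = 19·579 + 34 = 11035, q_2 = 19·17 + 1 = 324 → 11035/324
APPEND 36: p_3 = 36·11035 + 579 = 397839, q_3 = 36·324 + 17 = 11681 → 397839/11681
APPEND 4: p_4 = 4·397839 + 11035 = 1602391, q_4 = 4·11681 + 324 = 47048 → 1602391/47048
APPEND 27: p_5 = 27·1602391 + 397839 = 43662396, q_5 = 27·47048 + 11681 = 1281977 → 43662396/1281977
APPEND 5: p_6 = 5·43662396 + 1602391 = 219914371, q_6 = 5·1281977 + 47048 = 6456933 → 219914371/6456933
APPEND 24: p_7 = 24·219914371 + 43662396 = 5321607300, q_7 = 24·6456933 + 1281977 = 156248369 → 5321607300/156248369
APPEND 29: p_8 = 29·5321607300 + 219914371 = 154546526071, q_8 = 29·156248369 + 6456933 = 4537659634 → 154546526071/4537659634
APPEND 45: p_9 = 45·154546526071 + 5321607300 = 6959915280495, q_9 = 45·4537659634 + 156248369 = 204350931899 → 6959915280495/204350931899
APPEND 1: p_10 = 1·6959915280495 + 154546526071 = 7114461806566, q_10 = 1·204350931899 + 4537659634 = 208888591533 → 7114461806566/208888591533
APPEND 43: p_11 = 43·7114461806566 + 6959915280495 = 312881772962833, q_11 = 43·208888591533 + 204350931899 = 9186560367818 → 312881772962833/9186560367818
APPEND 50: p_12 = 50·312881772962833 + 7114461806566 = 15651203109948216, q_12 = 50·9186560367818 + 208888591533 = 459536906982433 → 15651203109948216/459536906982433
APPEND 49: p_13 = 49·15651203109948216 + 312881772962833 = 767221834160425417, q_13 = 49·459536906982433 + 9186560367818 = 22526495002507035 → 767221834160425417/22526495002507035
APPEND 23: p_14 = 23·767221834160425417 + 15651203109948216 = 17661753388799732807, q_14 = 23·22526495002507035 + 459536906982433 = 518568921964644238 → 17661753388799732807/518568921964644238
APPEND 36: p_15 = 36·17661753388799732807 + 767221834160425417 = 636590343830950806469, q_15 = 36·518568921964644238 + 22526495002507035 = 18691007685729699603 → 636590343830950806469/18691007685729699603
APPEND 35: p_16 = 35·636590343830950806469 + 17661753388799732807 = 22298323787472077959222, q_16 = 35·18691007685729699603 + 518568921964644238 = 654703837922504130343 → 22298323787472077959222/654703837922504130343

34/1
579/17
397839/11681
1602391/47048
43662396/1281977
219914371/6456933
6959915280495/204350931899
312881772962833/9186560367818
17661753388799732807/518568921964644238
636590343830950806469/18691007685729699603
22298323787472077959222/654703837922504130343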